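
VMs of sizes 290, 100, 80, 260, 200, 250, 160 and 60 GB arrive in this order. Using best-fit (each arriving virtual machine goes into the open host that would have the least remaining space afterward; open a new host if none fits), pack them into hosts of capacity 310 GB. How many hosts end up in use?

6

  290 → host 1 (new)  [load 290/310]
  100 → host 2 (new)  [load 100/310]
  80 → host 2  [load 180/310]
  260 → host 3 (new)  [load 260/310]
  200 → host 4 (new)  [load 200/310]
  250 → host 5 (new)  [load 250/310]
  160 → host 6 (new)  [load 160/310]
  60 → host 5  [load 310/310]
6 hosts opened.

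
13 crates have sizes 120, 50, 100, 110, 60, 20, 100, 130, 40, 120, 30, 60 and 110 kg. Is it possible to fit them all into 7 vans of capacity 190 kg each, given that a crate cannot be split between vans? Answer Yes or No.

Yes

A valid assignment using 7 vans:
  van 1: 130 + 60 = 190
  van 2: 120 + 60 = 180
  van 3: 120 + 50 + 20 = 190
  van 4: 110 + 40 + 30 = 180
  van 5: 110 = 110
  van 6: 100 = 100
  van 7: 100 = 100
Every load is within 190 kg, so 7 vans suffice.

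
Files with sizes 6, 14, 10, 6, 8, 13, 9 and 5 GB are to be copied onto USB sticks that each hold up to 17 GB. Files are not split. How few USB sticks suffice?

5

Total = 14 + 13 + 10 + 9 + 8 + 6 + 6 + 5 = 71 GB.
Lower bound: ⌈71/17⌉ = 5 USB sticks.
A packing using 5 USB sticks:
  USB stick 1: 14 = 14
  USB stick 2: 13 = 13
  USB stick 3: 10 + 6 = 16
  USB stick 4: 9 + 8 = 17
  USB stick 5: 6 + 5 = 11
This matches the lower bound, so 5 is optimal.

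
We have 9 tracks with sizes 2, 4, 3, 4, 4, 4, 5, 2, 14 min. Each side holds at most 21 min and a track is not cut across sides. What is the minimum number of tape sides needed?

Total = 14 + 5 + 4 + 4 + 4 + 4 + 3 + 2 + 2 = 42 min.
Lower bound: ⌈42/21⌉ = 2 tape sides.
A packing using 2 tape sides:
  side 1: 14 + 5 + 2 = 21
  side 2: 4 + 4 + 4 + 4 + 3 + 2 = 21
This matches the lower bound, so 2 is optimal.

2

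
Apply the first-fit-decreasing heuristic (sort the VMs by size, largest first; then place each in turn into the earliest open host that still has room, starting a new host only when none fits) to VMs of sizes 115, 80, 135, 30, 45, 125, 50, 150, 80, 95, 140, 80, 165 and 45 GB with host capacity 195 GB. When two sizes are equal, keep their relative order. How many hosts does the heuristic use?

8

Sorted descending: 165, 150, 140, 135, 125, 115, 95, 80, 80, 80, 50, 45, 45, 30.
  165 → host 1 (new)  [load 165/195]
  150 → host 2 (new)  [load 150/195]
  140 → host 3 (new)  [load 140/195]
  135 → host 4 (new)  [load 135/195]
  125 → host 5 (new)  [load 125/195]
  115 → host 6 (new)  [load 115/195]
  95 → host 7 (new)  [load 95/195]
  80 → host 6  [load 195/195]
  80 → host 7  [load 175/195]
  80 → host 8 (new)  [load 80/195]
  50 → host 3  [load 190/195]
  45 → host 2  [load 195/195]
  45 → host 4  [load 180/195]
  30 → host 1  [load 195/195]
8 hosts opened.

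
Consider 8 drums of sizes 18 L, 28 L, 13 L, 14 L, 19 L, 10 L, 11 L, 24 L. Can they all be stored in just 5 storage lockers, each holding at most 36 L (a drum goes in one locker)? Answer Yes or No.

Yes

A valid assignment using 5 storage lockers:
  locker 1: 28 = 28
  locker 2: 24 + 11 = 35
  locker 3: 19 + 14 = 33
  locker 4: 18 + 13 = 31
  locker 5: 10 = 10
Every load is within 36 L, so 5 storage lockers suffice.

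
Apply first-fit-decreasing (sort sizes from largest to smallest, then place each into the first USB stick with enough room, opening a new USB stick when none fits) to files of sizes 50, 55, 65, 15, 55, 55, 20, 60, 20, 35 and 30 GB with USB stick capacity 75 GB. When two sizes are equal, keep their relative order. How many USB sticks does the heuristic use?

Sorted descending: 65, 60, 55, 55, 55, 50, 35, 30, 20, 20, 15.
  65 → USB stick 1 (new)  [load 65/75]
  60 → USB stick 2 (new)  [load 60/75]
  55 → USB stick 3 (new)  [load 55/75]
  55 → USB stick 4 (new)  [load 55/75]
  55 → USB stick 5 (new)  [load 55/75]
  50 → USB stick 6 (new)  [load 50/75]
  35 → USB stick 7 (new)  [load 35/75]
  30 → USB stick 7  [load 65/75]
  20 → USB stick 3  [load 75/75]
  20 → USB stick 4  [load 75/75]
  15 → USB stick 2  [load 75/75]
7 USB sticks opened.

7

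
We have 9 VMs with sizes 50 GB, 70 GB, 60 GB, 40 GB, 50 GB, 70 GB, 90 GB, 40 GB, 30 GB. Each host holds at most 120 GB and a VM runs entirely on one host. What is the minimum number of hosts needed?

Total = 90 + 70 + 70 + 60 + 50 + 50 + 40 + 40 + 30 = 500 GB.
Lower bound: ⌈500/120⌉ = 5 hosts.
A packing using 5 hosts:
  host 1: 90 + 30 = 120
  host 2: 70 + 50 = 120
  host 3: 70 + 50 = 120
  host 4: 60 + 40 = 100
  host 5: 40 = 40
This matches the lower bound, so 5 is optimal.

5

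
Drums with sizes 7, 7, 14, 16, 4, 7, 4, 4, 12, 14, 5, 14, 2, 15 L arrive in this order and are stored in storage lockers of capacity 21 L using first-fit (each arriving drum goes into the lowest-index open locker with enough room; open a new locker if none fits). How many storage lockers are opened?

  7 → locker 1 (new)  [load 7/21]
  7 → locker 1  [load 14/21]
  14 → locker 2 (new)  [load 14/21]
  16 → locker 3 (new)  [load 16/21]
  4 → locker 1  [load 18/21]
  7 → locker 2  [load 21/21]
  4 → locker 3  [load 20/21]
  4 → locker 4 (new)  [load 4/21]
  12 → locker 4  [load 16/21]
  14 → locker 5 (new)  [load 14/21]
  5 → locker 4  [load 21/21]
  14 → locker 6 (new)  [load 14/21]
  2 → locker 1  [load 20/21]
  15 → locker 7 (new)  [load 15/21]
7 storage lockers opened.

7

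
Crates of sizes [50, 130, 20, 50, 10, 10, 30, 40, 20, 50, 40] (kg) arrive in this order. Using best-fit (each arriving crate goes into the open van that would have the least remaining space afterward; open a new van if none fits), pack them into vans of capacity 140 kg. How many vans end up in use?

4

  50 → van 1 (new)  [load 50/140]
  130 → van 2 (new)  [load 130/140]
  20 → van 1  [load 70/140]
  50 → van 1  [load 120/140]
  10 → van 2  [load 140/140]
  10 → van 1  [load 130/140]
  30 → van 3 (new)  [load 30/140]
  40 → van 3  [load 70/140]
  20 → van 3  [load 90/140]
  50 → van 3  [load 140/140]
  40 → van 4 (new)  [load 40/140]
4 vans opened.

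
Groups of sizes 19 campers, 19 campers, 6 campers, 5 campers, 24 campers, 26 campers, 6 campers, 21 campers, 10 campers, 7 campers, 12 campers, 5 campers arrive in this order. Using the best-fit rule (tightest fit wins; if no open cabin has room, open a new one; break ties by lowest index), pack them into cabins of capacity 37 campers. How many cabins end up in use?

5

  19 → cabin 1 (new)  [load 19/37]
  19 → cabin 2 (new)  [load 19/37]
  6 → cabin 1  [load 25/37]
  5 → cabin 1  [load 30/37]
  24 → cabin 3 (new)  [load 24/37]
  26 → cabin 4 (new)  [load 26/37]
  6 → cabin 1  [load 36/37]
  21 → cabin 5 (new)  [load 21/37]
  10 → cabin 4  [load 36/37]
  7 → cabin 3  [load 31/37]
  12 → cabin 5  [load 33/37]
  5 → cabin 3  [load 36/37]
5 cabins opened.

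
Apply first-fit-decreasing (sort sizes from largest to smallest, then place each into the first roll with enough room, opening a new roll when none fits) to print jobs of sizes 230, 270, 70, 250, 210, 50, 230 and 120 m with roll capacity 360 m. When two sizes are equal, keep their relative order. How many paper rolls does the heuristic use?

5

Sorted descending: 270, 250, 230, 230, 210, 120, 70, 50.
  270 → roll 1 (new)  [load 270/360]
  250 → roll 2 (new)  [load 250/360]
  230 → roll 3 (new)  [load 230/360]
  230 → roll 4 (new)  [load 230/360]
  210 → roll 5 (new)  [load 210/360]
  120 → roll 3  [load 350/360]
  70 → roll 1  [load 340/360]
  50 → roll 2  [load 300/360]
5 paper rolls opened.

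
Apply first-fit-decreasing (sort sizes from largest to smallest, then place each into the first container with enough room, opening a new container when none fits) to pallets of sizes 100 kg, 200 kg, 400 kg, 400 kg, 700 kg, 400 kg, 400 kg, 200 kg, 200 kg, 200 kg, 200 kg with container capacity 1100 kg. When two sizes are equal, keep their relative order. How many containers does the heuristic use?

Sorted descending: 700, 400, 400, 400, 400, 200, 200, 200, 200, 200, 100.
  700 → container 1 (new)  [load 700/1100]
  400 → container 1  [load 1100/1100]
  400 → container 2 (new)  [load 400/1100]
  400 → container 2  [load 800/1100]
  400 → container 3 (new)  [load 400/1100]
  200 → container 2  [load 1000/1100]
  200 → container 3  [load 600/1100]
  200 → container 3  [load 800/1100]
  200 → container 3  [load 1000/1100]
  200 → container 4 (new)  [load 200/1100]
  100 → container 2  [load 1100/1100]
4 containers opened.

4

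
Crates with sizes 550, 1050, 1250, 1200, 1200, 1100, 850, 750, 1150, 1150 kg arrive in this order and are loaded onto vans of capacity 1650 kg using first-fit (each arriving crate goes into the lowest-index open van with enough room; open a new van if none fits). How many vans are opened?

  550 → van 1 (new)  [load 550/1650]
  1050 → van 1  [load 1600/1650]
  1250 → van 2 (new)  [load 1250/1650]
  1200 → van 3 (new)  [load 1200/1650]
  1200 → van 4 (new)  [load 1200/1650]
  1100 → van 5 (new)  [load 1100/1650]
  850 → van 6 (new)  [load 850/1650]
  750 → van 6  [load 1600/1650]
  1150 → van 7 (new)  [load 1150/1650]
  1150 → van 8 (new)  [load 1150/1650]
8 vans opened.

8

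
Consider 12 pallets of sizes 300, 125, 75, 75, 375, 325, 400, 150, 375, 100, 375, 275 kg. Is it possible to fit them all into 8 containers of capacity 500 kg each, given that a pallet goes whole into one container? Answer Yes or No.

Yes

A valid assignment using 7 containers:
  container 1: 400 + 100 = 500
  container 2: 375 + 125 = 500
  container 3: 375 + 75 = 450
  container 4: 375 + 75 = 450
  container 5: 325 + 150 = 475
  container 6: 300 = 300
  container 7: 275 = 275
That uses only 7 ≤ 8, so 8 containers are enough.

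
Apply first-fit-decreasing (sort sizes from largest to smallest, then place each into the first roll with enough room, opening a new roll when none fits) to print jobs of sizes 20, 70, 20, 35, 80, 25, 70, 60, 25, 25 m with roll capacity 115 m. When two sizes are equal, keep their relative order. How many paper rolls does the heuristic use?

Sorted descending: 80, 70, 70, 60, 35, 25, 25, 25, 20, 20.
  80 → roll 1 (new)  [load 80/115]
  70 → roll 2 (new)  [load 70/115]
  70 → roll 3 (new)  [load 70/115]
  60 → roll 4 (new)  [load 60/115]
  35 → roll 1  [load 115/115]
  25 → roll 2  [load 95/115]
  25 → roll 3  [load 95/115]
  25 → roll 4  [load 85/115]
  20 → roll 2  [load 115/115]
  20 → roll 3  [load 115/115]
4 paper rolls opened.

4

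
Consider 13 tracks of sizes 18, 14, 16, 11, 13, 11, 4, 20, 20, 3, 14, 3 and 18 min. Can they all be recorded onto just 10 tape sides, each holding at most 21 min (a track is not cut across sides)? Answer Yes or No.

Yes

A valid assignment using 10 tape sides:
  side 1: 20 = 20
  side 2: 20 = 20
  side 3: 18 + 3 = 21
  side 4: 18 + 3 = 21
  side 5: 16 + 4 = 20
  side 6: 14 = 14
  side 7: 14 = 14
  side 8: 13 = 13
  side 9: 11 = 11
  side 10: 11 = 11
Every load is within 21 min, so 10 tape sides suffice.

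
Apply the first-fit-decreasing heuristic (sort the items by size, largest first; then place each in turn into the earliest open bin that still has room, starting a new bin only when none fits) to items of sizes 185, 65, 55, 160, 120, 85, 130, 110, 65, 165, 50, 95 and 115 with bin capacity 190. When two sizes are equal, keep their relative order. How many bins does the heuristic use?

Sorted descending: 185, 165, 160, 130, 120, 115, 110, 95, 85, 65, 65, 55, 50.
  185 → bin 1 (new)  [load 185/190]
  165 → bin 2 (new)  [load 165/190]
  160 → bin 3 (new)  [load 160/190]
  130 → bin 4 (new)  [load 130/190]
  120 → bin 5 (new)  [load 120/190]
  115 → bin 6 (new)  [load 115/190]
  110 → bin 7 (new)  [load 110/190]
  95 → bin 8 (new)  [load 95/190]
  85 → bin 8  [load 180/190]
  65 → bin 5  [load 185/190]
  65 → bin 6  [load 180/190]
  55 → bin 4  [load 185/190]
  50 → bin 7  [load 160/190]
8 bins opened.

8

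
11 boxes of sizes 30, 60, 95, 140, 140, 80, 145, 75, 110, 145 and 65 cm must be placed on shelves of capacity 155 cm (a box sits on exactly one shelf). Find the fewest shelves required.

8

Total = 145 + 145 + 140 + 140 + 110 + 95 + 80 + 75 + 65 + 60 + 30 = 1085 cm.
Lower bound: ⌈1085/155⌉ = 7 shelves.
A packing using 8 shelves:
  shelf 1: 145 = 145
  shelf 2: 145 = 145
  shelf 3: 140 = 140
  shelf 4: 140 = 140
  shelf 5: 110 + 30 = 140
  shelf 6: 95 + 60 = 155
  shelf 7: 80 + 75 = 155
  shelf 8: 65 = 65
No arrangement into 7 shelves stays within capacity, so 8 is optimal.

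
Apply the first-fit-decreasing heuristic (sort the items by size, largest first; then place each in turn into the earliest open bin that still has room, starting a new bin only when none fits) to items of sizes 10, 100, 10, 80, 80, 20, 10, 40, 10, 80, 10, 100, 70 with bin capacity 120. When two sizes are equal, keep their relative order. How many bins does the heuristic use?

Sorted descending: 100, 100, 80, 80, 80, 70, 40, 20, 10, 10, 10, 10, 10.
  100 → bin 1 (new)  [load 100/120]
  100 → bin 2 (new)  [load 100/120]
  80 → bin 3 (new)  [load 80/120]
  80 → bin 4 (new)  [load 80/120]
  80 → bin 5 (new)  [load 80/120]
  70 → bin 6 (new)  [load 70/120]
  40 → bin 3  [load 120/120]
  20 → bin 1  [load 120/120]
  10 → bin 2  [load 110/120]
  10 → bin 2  [load 120/120]
  10 → bin 4  [load 90/120]
  10 → bin 4  [load 100/120]
  10 → bin 4  [load 110/120]
6 bins opened.

6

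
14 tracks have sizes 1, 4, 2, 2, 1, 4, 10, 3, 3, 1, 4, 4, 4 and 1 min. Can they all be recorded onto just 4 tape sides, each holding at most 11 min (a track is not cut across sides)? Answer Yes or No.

Yes

A valid assignment using 4 tape sides:
  side 1: 10 + 1 = 11
  side 2: 4 + 4 + 3 = 11
  side 3: 4 + 4 + 3 = 11
  side 4: 4 + 2 + 2 + 1 + 1 + 1 = 11
Every load is within 11 min, so 4 tape sides suffice.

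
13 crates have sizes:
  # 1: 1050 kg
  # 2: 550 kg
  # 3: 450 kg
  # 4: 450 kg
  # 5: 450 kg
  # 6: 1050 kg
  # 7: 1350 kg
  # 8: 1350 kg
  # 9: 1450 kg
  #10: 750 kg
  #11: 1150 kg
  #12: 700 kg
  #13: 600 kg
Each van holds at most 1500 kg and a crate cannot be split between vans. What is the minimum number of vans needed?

9

Total = 1450 + 1350 + 1350 + 1150 + 1050 + 1050 + 750 + 700 + 600 + 550 + 450 + 450 + 450 = 11350 kg.
Lower bound: ⌈11350/1500⌉ = 8 vans.
A packing using 9 vans:
  van 1: 1450 = 1450
  van 2: 1350 = 1350
  van 3: 1350 = 1350
  van 4: 1150 = 1150
  van 5: 1050 + 450 = 1500
  van 6: 1050 + 450 = 1500
  van 7: 750 + 700 = 1450
  van 8: 600 + 550 = 1150
  van 9: 450 = 450
No arrangement into 8 vans stays within capacity, so 9 is optimal.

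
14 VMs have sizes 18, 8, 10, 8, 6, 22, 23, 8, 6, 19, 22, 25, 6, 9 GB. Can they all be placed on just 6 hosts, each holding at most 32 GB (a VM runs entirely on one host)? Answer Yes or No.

No

Total = 190 GB; ⌈190/32⌉ = 6.
The bound of 6 does not rule out 6, but exhaustive search shows no assignment into 6 hosts of capacity 32 GB exists — the minimum is 7.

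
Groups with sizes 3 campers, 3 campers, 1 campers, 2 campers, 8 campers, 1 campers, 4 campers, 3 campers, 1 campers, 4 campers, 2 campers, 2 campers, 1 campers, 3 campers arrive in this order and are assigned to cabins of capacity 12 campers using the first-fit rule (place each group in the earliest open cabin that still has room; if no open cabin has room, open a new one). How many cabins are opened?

4

  3 → cabin 1 (new)  [load 3/12]
  3 → cabin 1  [load 6/12]
  1 → cabin 1  [load 7/12]
  2 → cabin 1  [load 9/12]
  8 → cabin 2 (new)  [load 8/12]
  1 → cabin 1  [load 10/12]
  4 → cabin 2  [load 12/12]
  3 → cabin 3 (new)  [load 3/12]
  1 → cabin 1  [load 11/12]
  4 → cabin 3  [load 7/12]
  2 → cabin 3  [load 9/12]
  2 → cabin 3  [load 11/12]
  1 → cabin 1  [load 12/12]
  3 → cabin 4 (new)  [load 3/12]
4 cabins opened.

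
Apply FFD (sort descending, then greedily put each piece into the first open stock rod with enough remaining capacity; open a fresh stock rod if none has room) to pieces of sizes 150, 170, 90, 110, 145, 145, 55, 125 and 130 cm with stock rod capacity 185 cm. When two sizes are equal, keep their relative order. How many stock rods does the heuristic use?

Sorted descending: 170, 150, 145, 145, 130, 125, 110, 90, 55.
  170 → stock rod 1 (new)  [load 170/185]
  150 → stock rod 2 (new)  [load 150/185]
  145 → stock rod 3 (new)  [load 145/185]
  145 → stock rod 4 (new)  [load 145/185]
  130 → stock rod 5 (new)  [load 130/185]
  125 → stock rod 6 (new)  [load 125/185]
  110 → stock rod 7 (new)  [load 110/185]
  90 → stock rod 8 (new)  [load 90/185]
  55 → stock rod 5  [load 185/185]
8 stock rods opened.

8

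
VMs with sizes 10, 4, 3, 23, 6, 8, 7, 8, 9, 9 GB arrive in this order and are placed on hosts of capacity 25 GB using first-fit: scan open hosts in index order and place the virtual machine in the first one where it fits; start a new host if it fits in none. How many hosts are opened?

  10 → host 1 (new)  [load 10/25]
  4 → host 1  [load 14/25]
  3 → host 1  [load 17/25]
  23 → host 2 (new)  [load 23/25]
  6 → host 1  [load 23/25]
  8 → host 3 (new)  [load 8/25]
  7 → host 3  [load 15/25]
  8 → host 3  [load 23/25]
  9 → host 4 (new)  [load 9/25]
  9 → host 4  [load 18/25]
4 hosts opened.

4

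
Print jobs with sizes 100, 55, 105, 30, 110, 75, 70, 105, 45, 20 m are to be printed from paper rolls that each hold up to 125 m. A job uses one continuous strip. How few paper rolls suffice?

Total = 110 + 105 + 105 + 100 + 75 + 70 + 55 + 45 + 30 + 20 = 715 m.
Lower bound: ⌈715/125⌉ = 6 paper rolls.
A packing using 7 paper rolls:
  roll 1: 110 = 110
  roll 2: 105 + 20 = 125
  roll 3: 105 = 105
  roll 4: 100 = 100
  roll 5: 75 + 45 = 120
  roll 6: 70 + 55 = 125
  roll 7: 30 = 30
No arrangement into 6 paper rolls stays within capacity, so 7 is optimal.

7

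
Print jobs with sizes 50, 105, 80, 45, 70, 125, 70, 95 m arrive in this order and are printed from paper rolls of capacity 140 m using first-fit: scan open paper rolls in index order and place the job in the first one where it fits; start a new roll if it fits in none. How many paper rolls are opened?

  50 → roll 1 (new)  [load 50/140]
  105 → roll 2 (new)  [load 105/140]
  80 → roll 1  [load 130/140]
  45 → roll 3 (new)  [load 45/140]
  70 → roll 3  [load 115/140]
  125 → roll 4 (new)  [load 125/140]
  70 → roll 5 (new)  [load 70/140]
  95 → roll 6 (new)  [load 95/140]
6 paper rolls opened.

6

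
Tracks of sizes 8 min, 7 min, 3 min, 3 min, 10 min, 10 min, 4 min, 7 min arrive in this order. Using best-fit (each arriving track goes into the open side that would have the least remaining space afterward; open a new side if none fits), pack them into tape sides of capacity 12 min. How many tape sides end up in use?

  8 → side 1 (new)  [load 8/12]
  7 → side 2 (new)  [load 7/12]
  3 → side 1  [load 11/12]
  3 → side 2  [load 10/12]
  10 → side 3 (new)  [load 10/12]
  10 → side 4 (new)  [load 10/12]
  4 → side 5 (new)  [load 4/12]
  7 → side 5  [load 11/12]
5 tape sides opened.

5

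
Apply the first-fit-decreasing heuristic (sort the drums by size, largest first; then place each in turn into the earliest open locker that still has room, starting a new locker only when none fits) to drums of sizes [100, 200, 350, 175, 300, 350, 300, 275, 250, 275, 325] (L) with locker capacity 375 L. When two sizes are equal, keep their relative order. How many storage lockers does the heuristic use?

Sorted descending: 350, 350, 325, 300, 300, 275, 275, 250, 200, 175, 100.
  350 → locker 1 (new)  [load 350/375]
  350 → locker 2 (new)  [load 350/375]
  325 → locker 3 (new)  [load 325/375]
  300 → locker 4 (new)  [load 300/375]
  300 → locker 5 (new)  [load 300/375]
  275 → locker 6 (new)  [load 275/375]
  275 → locker 7 (new)  [load 275/375]
  250 → locker 8 (new)  [load 250/375]
  200 → locker 9 (new)  [load 200/375]
  175 → locker 9  [load 375/375]
  100 → locker 6  [load 375/375]
9 storage lockers opened.

9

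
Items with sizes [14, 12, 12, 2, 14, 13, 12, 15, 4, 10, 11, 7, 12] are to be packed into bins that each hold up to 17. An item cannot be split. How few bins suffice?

Total = 15 + 14 + 14 + 13 + 12 + 12 + 12 + 12 + 11 + 10 + 7 + 4 + 2 = 138.
Lower bound: ⌈138/17⌉ = 9 bins.
Also, 10 items each exceed 17/2, and no two of those can share a bin, so at least 10 bins are needed.
A packing using 10 bins:
  bin 1: 15 + 2 = 17
  bin 2: 14 = 14
  bin 3: 14 = 14
  bin 4: 13 + 4 = 17
  bin 5: 12 = 12
  bin 6: 12 = 12
  bin 7: 12 = 12
  bin 8: 12 = 12
  bin 9: 11 = 11
  bin 10: 10 + 7 = 17
This matches the lower bound, so 10 is optimal.

10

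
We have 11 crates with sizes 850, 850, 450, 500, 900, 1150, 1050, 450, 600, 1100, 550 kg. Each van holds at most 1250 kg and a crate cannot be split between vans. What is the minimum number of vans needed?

9

Total = 1150 + 1100 + 1050 + 900 + 850 + 850 + 600 + 550 + 500 + 450 + 450 = 8450 kg.
Lower bound: ⌈8450/1250⌉ = 7 vans.
A packing using 9 vans:
  van 1: 1150 = 1150
  van 2: 1100 = 1100
  van 3: 1050 = 1050
  van 4: 900 = 900
  van 5: 850 = 850
  van 6: 850 = 850
  van 7: 600 + 550 = 1150
  van 8: 500 + 450 = 950
  van 9: 450 = 450
No arrangement into 8 vans stays within capacity, so 9 is optimal.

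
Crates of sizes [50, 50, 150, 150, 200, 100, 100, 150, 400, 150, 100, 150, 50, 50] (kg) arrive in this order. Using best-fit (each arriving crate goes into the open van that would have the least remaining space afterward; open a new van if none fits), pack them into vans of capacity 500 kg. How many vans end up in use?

  50 → van 1 (new)  [load 50/500]
  50 → van 1  [load 100/500]
  150 → van 1  [load 250/500]
  150 → van 1  [load 400/500]
  200 → van 2 (new)  [load 200/500]
  100 → van 1  [load 500/500]
  100 → van 2  [load 300/500]
  150 → van 2  [load 450/500]
  400 → van 3 (new)  [load 400/500]
  150 → van 4 (new)  [load 150/500]
  100 → van 3  [load 500/500]
  150 → van 4  [load 300/500]
  50 → van 2  [load 500/500]
  50 → van 4  [load 350/500]
4 vans opened.

4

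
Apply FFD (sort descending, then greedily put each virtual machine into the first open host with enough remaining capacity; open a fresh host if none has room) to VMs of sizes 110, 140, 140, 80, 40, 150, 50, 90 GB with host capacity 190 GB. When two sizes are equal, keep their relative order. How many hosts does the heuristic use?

Sorted descending: 150, 140, 140, 110, 90, 80, 50, 40.
  150 → host 1 (new)  [load 150/190]
  140 → host 2 (new)  [load 140/190]
  140 → host 3 (new)  [load 140/190]
  110 → host 4 (new)  [load 110/190]
  90 → host 5 (new)  [load 90/190]
  80 → host 4  [load 190/190]
  50 → host 2  [load 190/190]
  40 → host 1  [load 190/190]
5 hosts opened.

5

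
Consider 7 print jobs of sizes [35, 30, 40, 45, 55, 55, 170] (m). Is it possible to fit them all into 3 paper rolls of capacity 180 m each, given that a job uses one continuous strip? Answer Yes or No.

Yes

A valid assignment using 3 paper rolls:
  roll 1: 170 = 170
  roll 2: 55 + 55 + 45 = 155
  roll 3: 40 + 35 + 30 = 105
Every load is within 180 m, so 3 paper rolls suffice.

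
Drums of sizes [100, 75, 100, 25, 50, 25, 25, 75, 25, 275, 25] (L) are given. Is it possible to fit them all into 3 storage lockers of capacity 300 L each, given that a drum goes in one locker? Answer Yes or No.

A valid assignment using 3 storage lockers:
  locker 1: 275 + 25 = 300
  locker 2: 100 + 100 + 75 + 25 = 300
  locker 3: 75 + 50 + 25 + 25 + 25 = 200
Every load is within 300 L, so 3 storage lockers suffice.

Yes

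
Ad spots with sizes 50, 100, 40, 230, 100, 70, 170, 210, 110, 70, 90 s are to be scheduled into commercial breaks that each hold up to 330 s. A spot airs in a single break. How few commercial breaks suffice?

Total = 230 + 210 + 170 + 110 + 100 + 100 + 90 + 70 + 70 + 50 + 40 = 1240 s.
Lower bound: ⌈1240/330⌉ = 4 commercial breaks.
A packing using 4 commercial breaks:
  break 1: 230 + 100 = 330
  break 2: 210 + 110 = 320
  break 3: 170 + 100 + 50 = 320
  break 4: 90 + 70 + 70 + 40 = 270
This matches the lower bound, so 4 is optimal.

4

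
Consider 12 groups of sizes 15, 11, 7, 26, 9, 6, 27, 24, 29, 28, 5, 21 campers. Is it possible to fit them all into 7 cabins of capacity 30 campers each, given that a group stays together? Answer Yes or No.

Total = 208 campers; ⌈208/30⌉ = 7.
The bound of 7 does not rule out 7, but exhaustive search shows no assignment into 7 cabins of capacity 30 campers exists — the minimum is 8.

No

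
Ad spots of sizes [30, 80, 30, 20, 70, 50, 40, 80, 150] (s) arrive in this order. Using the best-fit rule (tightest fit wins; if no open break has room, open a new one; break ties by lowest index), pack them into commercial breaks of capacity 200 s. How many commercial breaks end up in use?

  30 → break 1 (new)  [load 30/200]
  80 → break 1  [load 110/200]
  30 → break 1  [load 140/200]
  20 → break 1  [load 160/200]
  70 → break 2 (new)  [load 70/200]
  50 → break 2  [load 120/200]
  40 → break 1  [load 200/200]
  80 → break 2  [load 200/200]
  150 → break 3 (new)  [load 150/200]
3 commercial breaks opened.

3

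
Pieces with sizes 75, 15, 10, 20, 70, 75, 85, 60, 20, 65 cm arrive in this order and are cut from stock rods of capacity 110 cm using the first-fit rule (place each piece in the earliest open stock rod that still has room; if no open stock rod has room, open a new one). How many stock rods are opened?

6

  75 → stock rod 1 (new)  [load 75/110]
  15 → stock rod 1  [load 90/110]
  10 → stock rod 1  [load 100/110]
  20 → stock rod 2 (new)  [load 20/110]
  70 → stock rod 2  [load 90/110]
  75 → stock rod 3 (new)  [load 75/110]
  85 → stock rod 4 (new)  [load 85/110]
  60 → stock rod 5 (new)  [load 60/110]
  20 → stock rod 2  [load 110/110]
  65 → stock rod 6 (new)  [load 65/110]
6 stock rods opened.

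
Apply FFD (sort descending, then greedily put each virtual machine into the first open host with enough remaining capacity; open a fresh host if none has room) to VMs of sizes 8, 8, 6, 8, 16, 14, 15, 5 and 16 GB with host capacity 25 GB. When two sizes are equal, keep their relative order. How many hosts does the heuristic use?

4

Sorted descending: 16, 16, 15, 14, 8, 8, 8, 6, 5.
  16 → host 1 (new)  [load 16/25]
  16 → host 2 (new)  [load 16/25]
  15 → host 3 (new)  [load 15/25]
  14 → host 4 (new)  [load 14/25]
  8 → host 1  [load 24/25]
  8 → host 2  [load 24/25]
  8 → host 3  [load 23/25]
  6 → host 4  [load 20/25]
  5 → host 4  [load 25/25]
4 hosts opened.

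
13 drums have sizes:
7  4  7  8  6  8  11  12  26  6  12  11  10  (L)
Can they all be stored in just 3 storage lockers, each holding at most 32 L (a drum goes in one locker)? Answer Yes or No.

Total = 128 L; ⌈128/32⌉ = 4.
At least 4 storage lockers are required, but only 3 are allowed.

No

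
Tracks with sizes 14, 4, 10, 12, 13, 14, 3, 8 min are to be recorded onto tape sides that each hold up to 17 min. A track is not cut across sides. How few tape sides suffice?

6

Total = 14 + 14 + 13 + 12 + 10 + 8 + 4 + 3 = 78 min.
Lower bound: ⌈78/17⌉ = 5 tape sides.
A packing using 6 tape sides:
  side 1: 14 + 3 = 17
  side 2: 14 = 14
  side 3: 13 + 4 = 17
  side 4: 12 = 12
  side 5: 10 = 10
  side 6: 8 = 8
No arrangement into 5 tape sides stays within capacity, so 6 is optimal.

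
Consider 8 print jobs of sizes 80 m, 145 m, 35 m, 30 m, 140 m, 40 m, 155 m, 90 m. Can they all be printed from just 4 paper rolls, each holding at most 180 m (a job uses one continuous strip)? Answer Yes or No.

Total = 715 m; ⌈715/180⌉ = 4.
The bound of 4 does not rule out 4, but exhaustive search shows no assignment into 4 paper rolls of capacity 180 m exists — the minimum is 5.

No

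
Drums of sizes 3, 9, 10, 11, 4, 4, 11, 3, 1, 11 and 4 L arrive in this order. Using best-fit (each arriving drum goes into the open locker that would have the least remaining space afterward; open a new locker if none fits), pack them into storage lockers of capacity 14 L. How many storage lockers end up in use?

  3 → locker 1 (new)  [load 3/14]
  9 → locker 1  [load 12/14]
  10 → locker 2 (new)  [load 10/14]
  11 → locker 3 (new)  [load 11/14]
  4 → locker 2  [load 14/14]
  4 → locker 4 (new)  [load 4/14]
  11 → locker 5 (new)  [load 11/14]
  3 → locker 3  [load 14/14]
  1 → locker 1  [load 13/14]
  11 → locker 6 (new)  [load 11/14]
  4 → locker 4  [load 8/14]
6 storage lockers opened.

6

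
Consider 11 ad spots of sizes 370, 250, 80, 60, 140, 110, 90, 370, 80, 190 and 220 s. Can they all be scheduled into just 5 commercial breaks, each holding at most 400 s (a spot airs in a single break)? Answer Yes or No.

No

Total = 1960 s; ⌈1960/400⌉ = 5.
The bound of 5 does not rule out 5, but exhaustive search shows no assignment into 5 commercial breaks of capacity 400 s exists — the minimum is 6.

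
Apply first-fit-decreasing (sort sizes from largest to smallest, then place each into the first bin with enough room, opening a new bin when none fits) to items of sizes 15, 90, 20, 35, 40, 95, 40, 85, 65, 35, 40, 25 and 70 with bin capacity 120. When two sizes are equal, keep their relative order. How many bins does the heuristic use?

Sorted descending: 95, 90, 85, 70, 65, 40, 40, 40, 35, 35, 25, 20, 15.
  95 → bin 1 (new)  [load 95/120]
  90 → bin 2 (new)  [load 90/120]
  85 → bin 3 (new)  [load 85/120]
  70 → bin 4 (new)  [load 70/120]
  65 → bin 5 (new)  [load 65/120]
  40 → bin 4  [load 110/120]
  40 → bin 5  [load 105/120]
  40 → bin 6 (new)  [load 40/120]
  35 → bin 3  [load 120/120]
  35 → bin 6  [load 75/120]
  25 → bin 1  [load 120/120]
  20 → bin 2  [load 110/120]
  15 → bin 5  [load 120/120]
6 bins opened.

6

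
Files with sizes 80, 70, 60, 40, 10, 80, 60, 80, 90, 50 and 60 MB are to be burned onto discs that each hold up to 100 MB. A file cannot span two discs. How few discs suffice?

9

Total = 90 + 80 + 80 + 80 + 70 + 60 + 60 + 60 + 50 + 40 + 10 = 680 MB.
Lower bound: ⌈680/100⌉ = 7 discs.
Also, 8 files each exceed 50 MB, and no two of those can share a disc, so at least 8 discs are needed.
A packing using 9 discs:
  disc 1: 90 + 10 = 100
  disc 2: 80 = 80
  disc 3: 80 = 80
  disc 4: 80 = 80
  disc 5: 70 = 70
  disc 6: 60 + 40 = 100
  disc 7: 60 = 60
  disc 8: 60 = 60
  disc 9: 50 = 50
No arrangement into 8 discs stays within capacity, so 9 is optimal.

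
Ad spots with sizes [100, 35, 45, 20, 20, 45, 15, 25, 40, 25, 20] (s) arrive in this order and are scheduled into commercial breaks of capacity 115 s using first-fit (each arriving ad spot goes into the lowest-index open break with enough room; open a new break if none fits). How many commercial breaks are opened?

4

  100 → break 1 (new)  [load 100/115]
  35 → break 2 (new)  [load 35/115]
  45 → break 2  [load 80/115]
  20 → break 2  [load 100/115]
  20 → break 3 (new)  [load 20/115]
  45 → break 3  [load 65/115]
  15 → break 1  [load 115/115]
  25 → break 3  [load 90/115]
  40 → break 4 (new)  [load 40/115]
  25 → break 3  [load 115/115]
  20 → break 4  [load 60/115]
4 commercial breaks opened.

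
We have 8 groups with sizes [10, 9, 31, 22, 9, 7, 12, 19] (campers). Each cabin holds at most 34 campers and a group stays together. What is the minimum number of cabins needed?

Total = 31 + 22 + 19 + 12 + 10 + 9 + 9 + 7 = 119 campers.
Lower bound: ⌈119/34⌉ = 4 cabins.
A packing using 4 cabins:
  cabin 1: 31 = 31
  cabin 2: 22 + 12 = 34
  cabin 3: 19 + 10 = 29
  cabin 4: 9 + 9 + 7 = 25
This matches the lower bound, so 4 is optimal.

4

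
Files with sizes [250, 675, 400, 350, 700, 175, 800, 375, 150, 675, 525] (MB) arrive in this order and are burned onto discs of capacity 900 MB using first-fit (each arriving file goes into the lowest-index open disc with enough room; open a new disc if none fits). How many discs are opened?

  250 → disc 1 (new)  [load 250/900]
  675 → disc 2 (new)  [load 675/900]
  400 → disc 1  [load 650/900]
  350 → disc 3 (new)  [load 350/900]
  700 → disc 4 (new)  [load 700/900]
  175 → disc 1  [load 825/900]
  800 → disc 5 (new)  [load 800/900]
  375 → disc 3  [load 725/900]
  150 → disc 2  [load 825/900]
  675 → disc 6 (new)  [load 675/900]
  525 → disc 7 (new)  [load 525/900]
7 discs opened.

7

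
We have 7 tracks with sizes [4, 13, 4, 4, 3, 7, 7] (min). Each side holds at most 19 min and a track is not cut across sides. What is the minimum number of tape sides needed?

3

Total = 13 + 7 + 7 + 4 + 4 + 4 + 3 = 42 min.
Lower bound: ⌈42/19⌉ = 3 tape sides.
A packing using 3 tape sides:
  side 1: 13 + 4 = 17
  side 2: 7 + 7 + 4 = 18
  side 3: 4 + 3 = 7
This matches the lower bound, so 3 is optimal.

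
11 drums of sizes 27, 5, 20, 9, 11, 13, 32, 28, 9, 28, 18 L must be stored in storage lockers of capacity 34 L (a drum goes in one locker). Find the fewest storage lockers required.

Total = 32 + 28 + 28 + 27 + 20 + 18 + 13 + 11 + 9 + 9 + 5 = 200 L.
Lower bound: ⌈200/34⌉ = 6 storage lockers.
A packing using 7 storage lockers:
  locker 1: 32 = 32
  locker 2: 28 + 5 = 33
  locker 3: 28 = 28
  locker 4: 27 = 27
  locker 5: 20 + 13 = 33
  locker 6: 18 + 11 = 29
  locker 7: 9 + 9 = 18
No arrangement into 6 storage lockers stays within capacity, so 7 is optimal.

7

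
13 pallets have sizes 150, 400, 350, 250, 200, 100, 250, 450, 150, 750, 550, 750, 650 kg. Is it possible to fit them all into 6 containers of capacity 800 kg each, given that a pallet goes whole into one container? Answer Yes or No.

No

Total = 5000 kg; ⌈5000/800⌉ = 7.
At least 7 containers are required, but only 6 are allowed.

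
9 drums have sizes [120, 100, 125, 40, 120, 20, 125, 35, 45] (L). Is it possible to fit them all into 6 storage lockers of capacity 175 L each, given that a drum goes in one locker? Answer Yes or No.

Yes

A valid assignment using 5 storage lockers:
  locker 1: 125 + 45 = 170
  locker 2: 125 + 40 = 165
  locker 3: 120 + 35 + 20 = 175
  locker 4: 120 = 120
  locker 5: 100 = 100
That uses only 5 ≤ 6, so 6 storage lockers are enough.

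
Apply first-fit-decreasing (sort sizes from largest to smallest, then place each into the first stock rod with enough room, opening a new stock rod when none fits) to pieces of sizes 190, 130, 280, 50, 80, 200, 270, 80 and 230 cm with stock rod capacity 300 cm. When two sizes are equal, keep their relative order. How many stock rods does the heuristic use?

6

Sorted descending: 280, 270, 230, 200, 190, 130, 80, 80, 50.
  280 → stock rod 1 (new)  [load 280/300]
  270 → stock rod 2 (new)  [load 270/300]
  230 → stock rod 3 (new)  [load 230/300]
  200 → stock rod 4 (new)  [load 200/300]
  190 → stock rod 5 (new)  [load 190/300]
  130 → stock rod 6 (new)  [load 130/300]
  80 → stock rod 4  [load 280/300]
  80 → stock rod 5  [load 270/300]
  50 → stock rod 3  [load 280/300]
6 stock rods opened.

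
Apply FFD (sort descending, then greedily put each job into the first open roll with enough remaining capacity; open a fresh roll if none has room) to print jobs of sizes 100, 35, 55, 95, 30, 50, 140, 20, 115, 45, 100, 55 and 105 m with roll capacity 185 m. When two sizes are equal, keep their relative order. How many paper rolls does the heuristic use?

Sorted descending: 140, 115, 105, 100, 100, 95, 55, 55, 50, 45, 35, 30, 20.
  140 → roll 1 (new)  [load 140/185]
  115 → roll 2 (new)  [load 115/185]
  105 → roll 3 (new)  [load 105/185]
  100 → roll 4 (new)  [load 100/185]
  100 → roll 5 (new)  [load 100/185]
  95 → roll 6 (new)  [load 95/185]
  55 → roll 2  [load 170/185]
  55 → roll 3  [load 160/185]
  50 → roll 4  [load 150/185]
  45 → roll 1  [load 185/185]
  35 → roll 4  [load 185/185]
  30 → roll 5  [load 130/185]
  20 → roll 3  [load 180/185]
6 paper rolls opened.

6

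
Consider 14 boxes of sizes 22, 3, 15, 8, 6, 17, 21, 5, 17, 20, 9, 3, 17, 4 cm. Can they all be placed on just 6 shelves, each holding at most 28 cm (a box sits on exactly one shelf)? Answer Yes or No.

No

Total = 167 cm; ⌈167/28⌉ = 6.
7 boxes each exceed half the capacity and cannot share a shelf, forcing at least 7 shelves.
At least 7 shelves are required, but only 6 are allowed.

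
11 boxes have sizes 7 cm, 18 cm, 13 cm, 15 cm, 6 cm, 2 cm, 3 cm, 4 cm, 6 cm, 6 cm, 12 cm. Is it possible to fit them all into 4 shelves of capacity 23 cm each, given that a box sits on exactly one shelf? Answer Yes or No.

Total = 92 cm; ⌈92/23⌉ = 4.
The bound of 4 does not rule out 4, but exhaustive search shows no assignment into 4 shelves of capacity 23 cm exists — the minimum is 5.

No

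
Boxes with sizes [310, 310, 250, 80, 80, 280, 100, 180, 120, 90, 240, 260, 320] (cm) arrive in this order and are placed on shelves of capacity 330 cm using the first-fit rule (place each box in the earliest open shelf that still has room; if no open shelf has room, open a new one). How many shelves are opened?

  310 → shelf 1 (new)  [load 310/330]
  310 → shelf 2 (new)  [load 310/330]
  250 → shelf 3 (new)  [load 250/330]
  80 → shelf 3  [load 330/330]
  80 → shelf 4 (new)  [load 80/330]
  280 → shelf 5 (new)  [load 280/330]
  100 → shelf 4  [load 180/330]
  180 → shelf 6 (new)  [load 180/330]
  120 → shelf 4  [load 300/330]
  90 → shelf 6  [load 270/330]
  240 → shelf 7 (new)  [load 240/330]
  260 → shelf 8 (new)  [load 260/330]
  320 → shelf 9 (new)  [load 320/330]
9 shelves opened.

9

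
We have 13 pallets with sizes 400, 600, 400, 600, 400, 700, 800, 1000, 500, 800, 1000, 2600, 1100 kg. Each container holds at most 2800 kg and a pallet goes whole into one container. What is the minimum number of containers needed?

Total = 2600 + 1100 + 1000 + 1000 + 800 + 800 + 700 + 600 + 600 + 500 + 400 + 400 + 400 = 10900 kg.
Lower bound: ⌈10900/2800⌉ = 4 containers.
A packing using 4 containers:
  container 1: 2600 = 2600
  container 2: 1100 + 1000 + 700 = 2800
  container 3: 1000 + 800 + 600 + 400 = 2800
  container 4: 800 + 600 + 500 + 400 + 400 = 2700
This matches the lower bound, so 4 is optimal.

4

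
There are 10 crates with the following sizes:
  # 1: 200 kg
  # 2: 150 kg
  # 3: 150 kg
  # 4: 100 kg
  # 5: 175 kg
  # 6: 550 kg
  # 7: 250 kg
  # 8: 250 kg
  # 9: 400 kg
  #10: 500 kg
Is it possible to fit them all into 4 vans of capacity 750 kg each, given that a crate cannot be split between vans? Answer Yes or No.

A valid assignment using 4 vans:
  van 1: 550 + 200 = 750
  van 2: 500 + 250 = 750
  van 3: 400 + 250 + 100 = 750
  van 4: 175 + 150 + 150 = 475
Every load is within 750 kg, so 4 vans suffice.

Yes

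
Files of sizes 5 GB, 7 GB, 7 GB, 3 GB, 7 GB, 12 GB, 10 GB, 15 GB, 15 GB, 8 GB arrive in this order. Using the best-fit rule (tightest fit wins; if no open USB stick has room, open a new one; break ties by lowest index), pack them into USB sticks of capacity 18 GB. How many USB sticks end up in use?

6

  5 → USB stick 1 (new)  [load 5/18]
  7 → USB stick 1  [load 12/18]
  7 → USB stick 2 (new)  [load 7/18]
  3 → USB stick 1  [load 15/18]
  7 → USB stick 2  [load 14/18]
  12 → USB stick 3 (new)  [load 12/18]
  10 → USB stick 4 (new)  [load 10/18]
  15 → USB stick 5 (new)  [load 15/18]
  15 → USB stick 6 (new)  [load 15/18]
  8 → USB stick 4  [load 18/18]
6 USB sticks opened.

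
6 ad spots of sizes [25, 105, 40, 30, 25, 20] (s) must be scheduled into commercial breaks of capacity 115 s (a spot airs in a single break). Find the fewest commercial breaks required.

Total = 105 + 40 + 30 + 25 + 25 + 20 = 245 s.
Lower bound: ⌈245/115⌉ = 3 commercial breaks.
A packing using 3 commercial breaks:
  break 1: 105 = 105
  break 2: 40 + 30 + 25 + 20 = 115
  break 3: 25 = 25
This matches the lower bound, so 3 is optimal.

3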